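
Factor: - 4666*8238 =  - 2^2 * 3^1*1373^1*2333^1= -  38438508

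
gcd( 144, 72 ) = 72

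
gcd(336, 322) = 14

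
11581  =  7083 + 4498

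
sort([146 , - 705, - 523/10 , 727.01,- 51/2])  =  [  -  705, - 523/10,  -  51/2 , 146,727.01 ] 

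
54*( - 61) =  - 3294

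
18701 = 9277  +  9424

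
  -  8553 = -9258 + 705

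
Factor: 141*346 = 48786 = 2^1*3^1*47^1*173^1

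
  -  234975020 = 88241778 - 323216798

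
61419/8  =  61419/8  =  7677.38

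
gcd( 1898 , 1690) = 26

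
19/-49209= - 19/49209=- 0.00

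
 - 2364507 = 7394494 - 9759001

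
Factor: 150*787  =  118050  =  2^1*3^1*5^2*787^1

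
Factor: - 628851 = -3^1*97^1 * 2161^1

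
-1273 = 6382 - 7655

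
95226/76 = 1252  +  37/38 = 1252.97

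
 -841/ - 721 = 841/721  =  1.17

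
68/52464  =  17/13116=0.00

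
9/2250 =1/250 = 0.00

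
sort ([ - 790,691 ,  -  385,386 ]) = [ - 790, - 385,  386,691 ]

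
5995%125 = 120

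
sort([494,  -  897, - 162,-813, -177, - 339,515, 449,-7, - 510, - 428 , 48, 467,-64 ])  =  [ -897, - 813, - 510,-428, - 339, - 177, - 162, - 64, - 7,48, 449, 467,  494,515] 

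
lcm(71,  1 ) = 71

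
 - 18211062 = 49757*( - 366 )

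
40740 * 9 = 366660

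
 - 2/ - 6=1/3 = 0.33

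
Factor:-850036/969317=-2^2*11^1*53^( - 1)*18289^(-1 )*19319^1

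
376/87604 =94/21901 = 0.00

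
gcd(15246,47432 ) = 1694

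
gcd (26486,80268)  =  2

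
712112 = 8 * 89014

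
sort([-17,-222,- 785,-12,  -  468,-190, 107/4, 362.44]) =[ - 785, -468, - 222, - 190, - 17, - 12, 107/4, 362.44 ]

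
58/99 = 58/99 =0.59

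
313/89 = 313/89 =3.52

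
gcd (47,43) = 1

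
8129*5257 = 42734153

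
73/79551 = 73/79551=0.00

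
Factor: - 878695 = - 5^1*31^1*5669^1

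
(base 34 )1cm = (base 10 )1586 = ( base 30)1mq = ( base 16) 632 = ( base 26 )290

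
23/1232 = 23/1232 = 0.02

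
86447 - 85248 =1199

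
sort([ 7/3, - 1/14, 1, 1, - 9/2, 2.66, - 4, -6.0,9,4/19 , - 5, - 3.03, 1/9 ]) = [ - 6.0, - 5, - 9/2, - 4, - 3.03, - 1/14 , 1/9, 4/19,1,1, 7/3, 2.66,9] 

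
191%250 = 191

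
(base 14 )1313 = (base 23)67e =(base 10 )3349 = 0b110100010101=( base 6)23301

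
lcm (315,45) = 315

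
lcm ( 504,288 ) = 2016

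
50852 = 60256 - 9404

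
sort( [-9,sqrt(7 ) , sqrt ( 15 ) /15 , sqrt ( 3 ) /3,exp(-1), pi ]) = [-9, sqrt(15 ) /15,exp(- 1), sqrt(3)/3,sqrt (7 ), pi] 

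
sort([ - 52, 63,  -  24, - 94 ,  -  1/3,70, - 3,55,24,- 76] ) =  [ - 94,-76, - 52,  -  24, - 3,-1/3,24, 55, 63,70 ] 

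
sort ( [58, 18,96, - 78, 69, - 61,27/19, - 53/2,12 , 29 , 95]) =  [ - 78,-61, - 53/2 , 27/19,12,18,  29,58, 69 , 95, 96 ]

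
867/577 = 1 + 290/577 =1.50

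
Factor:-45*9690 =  - 2^1* 3^3 * 5^2 * 17^1 * 19^1 = - 436050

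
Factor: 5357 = 11^1*487^1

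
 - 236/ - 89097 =236/89097  =  0.00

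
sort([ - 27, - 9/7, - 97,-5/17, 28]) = [  -  97,-27, - 9/7, - 5/17, 28 ] 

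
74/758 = 37/379 = 0.10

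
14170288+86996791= 101167079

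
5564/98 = 2782/49 = 56.78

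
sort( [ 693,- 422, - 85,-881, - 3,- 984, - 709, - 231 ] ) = [ - 984, - 881, - 709, - 422, - 231, - 85, - 3,693 ] 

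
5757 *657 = 3782349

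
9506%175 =56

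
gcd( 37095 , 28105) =5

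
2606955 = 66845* 39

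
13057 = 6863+6194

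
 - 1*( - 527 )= 527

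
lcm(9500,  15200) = 76000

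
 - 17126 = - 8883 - 8243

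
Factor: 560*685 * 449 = 2^4 * 5^2  *7^1*137^1 * 449^1 = 172236400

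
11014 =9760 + 1254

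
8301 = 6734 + 1567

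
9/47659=9/47659= 0.00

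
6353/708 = 6353/708 = 8.97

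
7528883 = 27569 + 7501314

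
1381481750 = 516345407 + 865136343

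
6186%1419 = 510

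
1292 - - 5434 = 6726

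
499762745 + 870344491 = 1370107236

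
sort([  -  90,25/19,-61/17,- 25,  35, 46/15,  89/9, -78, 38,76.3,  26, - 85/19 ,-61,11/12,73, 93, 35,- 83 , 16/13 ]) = [ - 90, - 83, - 78, - 61,-25,-85/19, - 61/17, 11/12,16/13, 25/19,46/15 , 89/9,26,35, 35, 38, 73, 76.3 , 93]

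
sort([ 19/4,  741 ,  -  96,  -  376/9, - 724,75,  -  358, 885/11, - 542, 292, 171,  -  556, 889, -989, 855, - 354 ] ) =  [  -  989 , - 724, - 556, - 542,-358,  -  354, - 96, - 376/9,19/4, 75,  885/11,171, 292, 741, 855,889]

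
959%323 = 313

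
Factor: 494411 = 17^1*127^1 * 229^1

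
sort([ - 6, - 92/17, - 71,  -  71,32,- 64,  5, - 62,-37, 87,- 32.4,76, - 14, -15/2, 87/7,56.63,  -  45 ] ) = [ - 71, - 71 ,  -  64, - 62, - 45,-37,  -  32.4,- 14, - 15/2, - 6,  -  92/17, 5, 87/7, 32,56.63, 76, 87]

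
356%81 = 32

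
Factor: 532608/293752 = 912/503 = 2^4 * 3^1*19^1*503^( - 1 )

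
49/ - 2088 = - 49/2088 = - 0.02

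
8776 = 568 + 8208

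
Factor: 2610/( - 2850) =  - 3^1*5^( - 1) *19^( - 1)*29^1  =  - 87/95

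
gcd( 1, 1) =1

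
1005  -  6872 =-5867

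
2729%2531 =198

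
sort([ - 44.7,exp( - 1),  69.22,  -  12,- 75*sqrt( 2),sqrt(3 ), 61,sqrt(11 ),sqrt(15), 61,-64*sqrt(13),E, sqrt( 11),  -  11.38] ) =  [-64* sqrt(13), - 75*sqrt(2), - 44.7,-12,- 11.38,exp ( - 1),sqrt( 3), E,sqrt(11),sqrt(11),sqrt(  15) , 61,61,69.22 ] 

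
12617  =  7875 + 4742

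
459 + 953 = 1412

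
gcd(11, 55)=11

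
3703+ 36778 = 40481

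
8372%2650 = 422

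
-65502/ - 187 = 350 + 52/187 = 350.28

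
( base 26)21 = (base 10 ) 53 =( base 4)311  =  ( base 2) 110101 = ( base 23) 27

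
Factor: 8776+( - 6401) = 2375= 5^3 * 19^1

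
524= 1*524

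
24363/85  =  286 + 53/85 =286.62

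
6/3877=6/3877 =0.00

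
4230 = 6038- 1808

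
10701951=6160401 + 4541550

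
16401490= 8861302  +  7540188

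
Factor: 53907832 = 2^3 * 11^1 * 612589^1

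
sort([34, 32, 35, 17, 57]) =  [17,  32 , 34, 35, 57 ] 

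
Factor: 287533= 41^1*7013^1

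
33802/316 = 16901/158  =  106.97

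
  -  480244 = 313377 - 793621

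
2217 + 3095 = 5312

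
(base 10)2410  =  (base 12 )148A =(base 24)44a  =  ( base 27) 387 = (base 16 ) 96A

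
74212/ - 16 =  - 18553/4 = - 4638.25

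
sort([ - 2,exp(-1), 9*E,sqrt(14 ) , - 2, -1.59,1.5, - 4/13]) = [ - 2, - 2 , - 1.59, - 4/13, exp( - 1), 1.5, sqrt (14 ), 9*E]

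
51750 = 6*8625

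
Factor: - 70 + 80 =2^1*5^1=10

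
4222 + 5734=9956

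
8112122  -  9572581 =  - 1460459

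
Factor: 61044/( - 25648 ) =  - 2^(-2 )*3^1 * 7^( - 1)*229^(  -  1 )*5087^1 = - 15261/6412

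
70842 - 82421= - 11579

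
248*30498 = 7563504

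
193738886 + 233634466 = 427373352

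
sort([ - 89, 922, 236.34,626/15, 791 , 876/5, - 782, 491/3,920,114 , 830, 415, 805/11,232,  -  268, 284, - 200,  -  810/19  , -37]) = [  -  782, - 268 , - 200 , - 89, - 810/19,  -  37, 626/15, 805/11, 114 , 491/3, 876/5, 232, 236.34, 284, 415,791, 830,920,  922 ]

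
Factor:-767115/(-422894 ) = 2^ ( - 1 )*3^2 * 5^1*353^(-1 ) *599^(-1 )*17047^1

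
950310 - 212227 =738083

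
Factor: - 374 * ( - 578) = 2^2*11^1*17^3   =  216172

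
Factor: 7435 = 5^1*1487^1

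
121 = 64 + 57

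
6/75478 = 3/37739 = 0.00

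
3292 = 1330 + 1962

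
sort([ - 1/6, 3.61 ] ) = [ - 1/6,3.61]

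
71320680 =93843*760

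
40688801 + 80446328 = 121135129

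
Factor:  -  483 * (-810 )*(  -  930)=-363843900  =  - 2^2 * 3^6*5^2 * 7^1 * 23^1  *  31^1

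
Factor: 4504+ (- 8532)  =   - 4028 = -2^2*19^1*53^1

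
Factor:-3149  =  -47^1*67^1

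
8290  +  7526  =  15816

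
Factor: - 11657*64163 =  - 747948091 = - 11^1*19^1 * 307^1 * 11657^1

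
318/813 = 106/271 = 0.39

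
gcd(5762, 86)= 86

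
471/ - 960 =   -  1 + 163/320=-0.49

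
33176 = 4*8294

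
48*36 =1728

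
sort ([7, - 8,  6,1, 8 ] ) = [ - 8,1,  6, 7,8 ]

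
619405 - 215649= 403756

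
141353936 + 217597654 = 358951590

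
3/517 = 3/517 = 0.01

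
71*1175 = 83425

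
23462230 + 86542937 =110005167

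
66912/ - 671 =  - 100 + 188/671 = -  99.72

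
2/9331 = 2/9331 = 0.00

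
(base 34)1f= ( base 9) 54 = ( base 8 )61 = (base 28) 1l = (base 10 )49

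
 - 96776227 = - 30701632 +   -  66074595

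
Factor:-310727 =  - 310727^1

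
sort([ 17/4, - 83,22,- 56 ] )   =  [ - 83, - 56,17/4,22 ] 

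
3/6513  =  1/2171=0.00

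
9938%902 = 16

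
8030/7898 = 365/359= 1.02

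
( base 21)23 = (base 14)33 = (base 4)231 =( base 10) 45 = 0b101101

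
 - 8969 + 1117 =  -7852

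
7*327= 2289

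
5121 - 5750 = - 629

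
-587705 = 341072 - 928777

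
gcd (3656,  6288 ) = 8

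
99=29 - -70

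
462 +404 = 866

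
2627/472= 2627/472 = 5.57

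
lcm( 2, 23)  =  46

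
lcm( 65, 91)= 455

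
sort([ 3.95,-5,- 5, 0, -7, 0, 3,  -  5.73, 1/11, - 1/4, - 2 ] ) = [-7,  -  5.73,- 5 ,  -  5,  -  2,  -  1/4, 0,0, 1/11, 3, 3.95]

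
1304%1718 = 1304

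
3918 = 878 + 3040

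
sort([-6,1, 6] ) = [-6,  1, 6]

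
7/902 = 7/902 = 0.01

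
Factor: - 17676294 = -2^1*3^1 * 17^1*173297^1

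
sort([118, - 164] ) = [ - 164,118 ] 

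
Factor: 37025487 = 3^2*4113943^1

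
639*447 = 285633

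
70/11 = 70/11= 6.36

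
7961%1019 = 828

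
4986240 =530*9408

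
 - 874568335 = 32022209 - 906590544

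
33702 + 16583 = 50285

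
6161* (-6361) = -39190121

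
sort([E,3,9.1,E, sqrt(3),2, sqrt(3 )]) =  [ sqrt( 3 ),  sqrt(3),2,E,E,3, 9.1 ]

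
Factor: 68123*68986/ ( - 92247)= - 2^1*3^( - 1 )* 11^2*17^1*97^( - 1)*317^( - 1 )*563^1*2029^1 = -4699533278/92247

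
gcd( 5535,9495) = 45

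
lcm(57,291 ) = 5529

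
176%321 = 176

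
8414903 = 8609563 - 194660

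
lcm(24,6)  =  24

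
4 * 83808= 335232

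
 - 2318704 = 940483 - 3259187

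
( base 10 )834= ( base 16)342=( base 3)1010220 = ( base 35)nt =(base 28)11m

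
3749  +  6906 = 10655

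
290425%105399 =79627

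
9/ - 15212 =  - 9/15212 = -0.00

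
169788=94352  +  75436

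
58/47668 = 29/23834 = 0.00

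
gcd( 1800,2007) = 9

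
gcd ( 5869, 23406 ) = 1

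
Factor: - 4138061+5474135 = 1336074 = 2^1*3^1*222679^1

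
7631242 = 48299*158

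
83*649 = 53867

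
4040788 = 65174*62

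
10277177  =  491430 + 9785747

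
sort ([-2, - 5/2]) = [ - 5/2,  -  2]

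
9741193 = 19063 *511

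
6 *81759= 490554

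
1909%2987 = 1909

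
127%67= 60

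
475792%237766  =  260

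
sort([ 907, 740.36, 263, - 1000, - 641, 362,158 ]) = [ - 1000,  -  641,158, 263, 362,740.36, 907]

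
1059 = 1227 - 168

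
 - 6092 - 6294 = -12386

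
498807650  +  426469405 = 925277055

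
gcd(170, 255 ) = 85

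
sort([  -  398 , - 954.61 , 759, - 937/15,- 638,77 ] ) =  [ -954.61, - 638, - 398,-937/15, 77,759] 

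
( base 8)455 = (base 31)9m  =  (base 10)301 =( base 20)F1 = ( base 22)df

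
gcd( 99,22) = 11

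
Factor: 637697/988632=2^ (-3 ) *3^( - 3)*19^1*23^( - 1)*199^ ( - 1)*33563^1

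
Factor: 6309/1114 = 2^(-1)*3^2*557^( - 1 )*701^1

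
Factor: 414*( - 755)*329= -2^1 * 3^2*5^1*7^1*23^1*47^1*151^1 = - 102835530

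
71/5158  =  71/5158 = 0.01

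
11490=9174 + 2316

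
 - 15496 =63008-78504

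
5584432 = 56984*98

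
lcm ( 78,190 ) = 7410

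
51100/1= 51100 = 51100.00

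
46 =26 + 20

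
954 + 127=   1081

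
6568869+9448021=16016890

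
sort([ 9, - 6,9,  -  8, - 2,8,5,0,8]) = [  -  8, - 6,-2,0,5,8,8, 9,9 ]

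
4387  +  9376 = 13763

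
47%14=5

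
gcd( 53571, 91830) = 3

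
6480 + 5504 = 11984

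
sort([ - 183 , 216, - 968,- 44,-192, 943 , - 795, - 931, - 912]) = [ - 968, - 931, - 912, - 795, - 192, - 183,-44, 216,943 ] 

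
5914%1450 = 114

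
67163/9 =7462+ 5/9 = 7462.56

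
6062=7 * 866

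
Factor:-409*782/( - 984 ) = 2^ ( - 2) * 3^( - 1) * 17^1*23^1*41^( - 1)*409^1 = 159919/492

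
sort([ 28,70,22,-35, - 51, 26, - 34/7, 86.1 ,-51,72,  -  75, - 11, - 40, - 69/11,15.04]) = [-75,-51,  -  51,-40,-35, - 11, - 69/11,  -  34/7, 15.04,  22, 26, 28,70, 72,86.1] 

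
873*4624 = 4036752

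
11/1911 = 11/1911 = 0.01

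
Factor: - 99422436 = -2^2*3^1*61^1*71^1 * 1913^1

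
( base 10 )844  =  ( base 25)18j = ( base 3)1011021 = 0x34C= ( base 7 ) 2314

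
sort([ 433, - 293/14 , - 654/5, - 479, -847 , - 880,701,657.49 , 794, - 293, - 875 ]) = [ - 880, - 875, - 847, - 479,- 293, - 654/5, - 293/14 , 433 , 657.49,701, 794] 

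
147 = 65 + 82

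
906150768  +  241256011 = 1147406779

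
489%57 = 33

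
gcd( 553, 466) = 1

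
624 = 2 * 312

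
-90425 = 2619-93044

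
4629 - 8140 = -3511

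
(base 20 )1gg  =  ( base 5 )10421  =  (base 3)1000021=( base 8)1340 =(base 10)736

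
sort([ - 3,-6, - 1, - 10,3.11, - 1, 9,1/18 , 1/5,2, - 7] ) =[ - 10, - 7 , - 6, -3  , - 1,-1,1/18, 1/5,2, 3.11, 9] 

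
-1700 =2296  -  3996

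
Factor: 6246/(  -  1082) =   -  3^2*347^1*541^( - 1)  =  - 3123/541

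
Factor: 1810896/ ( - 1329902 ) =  - 905448/664951 = - 2^3*3^1*7^(  -  1) *31^1*1217^1 * 94993^( - 1) 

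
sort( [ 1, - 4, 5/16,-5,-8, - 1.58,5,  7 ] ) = [  -  8 , - 5, - 4,- 1.58, 5/16, 1,5, 7]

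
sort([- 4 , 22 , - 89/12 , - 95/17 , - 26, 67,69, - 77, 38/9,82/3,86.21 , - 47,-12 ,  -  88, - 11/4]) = [ - 88 , -77, - 47, - 26 , - 12, - 89/12, - 95/17, - 4, - 11/4 , 38/9 , 22,82/3, 67, 69,86.21 ]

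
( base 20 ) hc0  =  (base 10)7040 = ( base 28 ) 8RC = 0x1B80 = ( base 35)5Q5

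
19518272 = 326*59872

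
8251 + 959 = 9210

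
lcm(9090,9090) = 9090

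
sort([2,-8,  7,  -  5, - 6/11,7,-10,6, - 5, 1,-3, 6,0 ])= [-10, - 8,-5, - 5, - 3 , - 6/11, 0, 1,2, 6,6,7 , 7 ]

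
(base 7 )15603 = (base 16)113D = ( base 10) 4413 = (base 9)6043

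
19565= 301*65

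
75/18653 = 75/18653  =  0.00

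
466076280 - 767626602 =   -  301550322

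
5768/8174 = 2884/4087 = 0.71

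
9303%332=7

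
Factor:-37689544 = -2^3*17^1*97^1*2857^1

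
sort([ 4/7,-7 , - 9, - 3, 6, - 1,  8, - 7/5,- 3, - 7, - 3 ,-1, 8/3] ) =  [ - 9, - 7, - 7, - 3 ,-3, - 3, - 7/5,-1, - 1, 4/7, 8/3,  6 , 8]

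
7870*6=47220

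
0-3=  - 3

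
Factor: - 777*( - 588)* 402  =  2^3*3^3* 7^3*37^1*67^1 = 183664152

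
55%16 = 7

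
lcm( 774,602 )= 5418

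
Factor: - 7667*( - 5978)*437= 20029163462 = 2^1*7^2*11^1*17^1*19^1*23^1 * 41^1*61^1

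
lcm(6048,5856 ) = 368928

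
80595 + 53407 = 134002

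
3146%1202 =742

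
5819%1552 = 1163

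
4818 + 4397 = 9215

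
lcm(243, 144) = 3888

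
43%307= 43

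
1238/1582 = 619/791 = 0.78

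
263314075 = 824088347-560774272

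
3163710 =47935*66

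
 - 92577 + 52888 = -39689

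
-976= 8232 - 9208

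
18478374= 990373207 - 971894833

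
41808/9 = 4645+1/3 = 4645.33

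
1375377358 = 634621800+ 740755558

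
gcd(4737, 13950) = 3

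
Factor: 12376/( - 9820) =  - 2^1*5^( - 1 )*7^1*13^1*17^1*491^(  -  1 ) =- 3094/2455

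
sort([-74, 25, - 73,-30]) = [ - 74,-73,-30, 25]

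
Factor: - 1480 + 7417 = 3^1*1979^1 = 5937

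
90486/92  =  983 + 25/46 = 983.54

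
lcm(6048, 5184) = 36288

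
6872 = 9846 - 2974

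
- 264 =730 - 994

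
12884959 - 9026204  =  3858755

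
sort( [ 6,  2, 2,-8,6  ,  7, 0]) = [ - 8, 0, 2,2,6, 6,7 ] 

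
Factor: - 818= - 2^1*409^1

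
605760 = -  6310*( -96)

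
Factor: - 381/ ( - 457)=3^1 * 127^1* 457^( - 1)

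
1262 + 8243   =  9505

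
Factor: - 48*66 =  - 3168 = - 2^5*3^2*11^1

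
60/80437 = 60/80437 = 0.00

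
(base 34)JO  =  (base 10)670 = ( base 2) 1010011110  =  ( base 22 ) 18A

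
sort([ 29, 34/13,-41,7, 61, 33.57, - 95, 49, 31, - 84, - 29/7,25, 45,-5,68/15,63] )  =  [  -  95, - 84,-41, - 5,  -  29/7, 34/13, 68/15, 7, 25,29, 31,33.57,45,49, 61, 63 ] 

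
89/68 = 89/68 = 1.31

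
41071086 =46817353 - 5746267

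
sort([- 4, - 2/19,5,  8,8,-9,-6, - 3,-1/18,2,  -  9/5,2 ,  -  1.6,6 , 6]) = [-9, - 6  , - 4,  -  3,-9/5, - 1.6 , - 2/19,-1/18 , 2,2,5,6 , 6,  8,8]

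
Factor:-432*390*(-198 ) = 2^6*3^6*5^1 * 11^1  *  13^1=33359040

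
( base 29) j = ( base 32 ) j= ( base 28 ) J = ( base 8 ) 23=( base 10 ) 19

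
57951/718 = 57951/718 = 80.71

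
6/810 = 1/135= 0.01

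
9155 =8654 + 501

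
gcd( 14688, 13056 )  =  1632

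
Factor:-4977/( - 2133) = 7/3 =3^( - 1) *7^1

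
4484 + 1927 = 6411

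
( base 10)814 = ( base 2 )1100101110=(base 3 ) 1010011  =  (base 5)11224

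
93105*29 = 2700045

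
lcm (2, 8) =8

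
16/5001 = 16/5001 = 0.00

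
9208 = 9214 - 6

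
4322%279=137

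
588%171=75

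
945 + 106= 1051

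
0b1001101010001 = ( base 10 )4945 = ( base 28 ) 68H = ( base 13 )2335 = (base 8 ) 11521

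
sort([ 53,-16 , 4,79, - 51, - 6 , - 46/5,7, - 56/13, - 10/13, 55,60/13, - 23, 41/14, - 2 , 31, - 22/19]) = [-51, - 23, - 16, - 46/5,- 6, -56/13 , - 2, - 22/19 , - 10/13,41/14,4,60/13, 7,  31, 53 , 55, 79]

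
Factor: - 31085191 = -419^1*74189^1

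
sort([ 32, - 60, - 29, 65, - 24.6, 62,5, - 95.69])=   [ - 95.69 ,  -  60, - 29, - 24.6,5,32,62,65]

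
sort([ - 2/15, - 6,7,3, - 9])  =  [ - 9, - 6,- 2/15,  3,7]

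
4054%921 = 370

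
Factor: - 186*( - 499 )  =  2^1*3^1*31^1*499^1 = 92814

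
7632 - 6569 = 1063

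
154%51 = 1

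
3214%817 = 763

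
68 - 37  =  31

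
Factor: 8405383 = 7^1*283^1*4243^1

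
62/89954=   31/44977 =0.00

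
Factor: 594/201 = 198/67 = 2^1*3^2*11^1*67^( - 1) 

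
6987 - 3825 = 3162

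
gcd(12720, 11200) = 80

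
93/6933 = 31/2311=0.01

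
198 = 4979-4781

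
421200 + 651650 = 1072850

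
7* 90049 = 630343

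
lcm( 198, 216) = 2376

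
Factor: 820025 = 5^2*32801^1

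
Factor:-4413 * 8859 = -39094767 = -3^2* 1471^1*2953^1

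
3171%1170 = 831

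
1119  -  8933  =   - 7814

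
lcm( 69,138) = 138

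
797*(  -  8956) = - 7137932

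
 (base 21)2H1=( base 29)1DM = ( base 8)2330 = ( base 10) 1240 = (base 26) 1LI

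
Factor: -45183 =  - 3^1 * 15061^1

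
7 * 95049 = 665343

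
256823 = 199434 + 57389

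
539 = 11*49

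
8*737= 5896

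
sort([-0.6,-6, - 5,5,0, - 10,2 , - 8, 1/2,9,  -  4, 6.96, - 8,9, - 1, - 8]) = [ - 10 ,  -  8, - 8, - 8 ,-6, - 5,-4, - 1 , - 0.6,  0, 1/2,2,5, 6.96,9,9] 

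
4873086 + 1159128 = 6032214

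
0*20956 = 0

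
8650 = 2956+5694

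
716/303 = 2+110/303 = 2.36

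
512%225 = 62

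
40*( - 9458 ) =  -378320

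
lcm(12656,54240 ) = 379680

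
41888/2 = 20944 =20944.00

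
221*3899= 861679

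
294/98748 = 49/16458 = 0.00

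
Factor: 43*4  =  172 = 2^2*43^1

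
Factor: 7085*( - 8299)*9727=  -  571932182705 = -5^1  *13^1* 43^1 * 71^1*109^1*137^1*193^1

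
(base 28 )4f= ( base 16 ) 7F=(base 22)5H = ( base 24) 57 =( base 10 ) 127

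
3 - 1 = 2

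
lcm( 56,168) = 168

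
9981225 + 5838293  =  15819518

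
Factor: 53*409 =53^1*409^1 = 21677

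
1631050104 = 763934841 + 867115263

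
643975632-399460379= 244515253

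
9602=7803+1799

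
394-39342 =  - 38948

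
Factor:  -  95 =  - 5^1 * 19^1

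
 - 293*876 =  - 256668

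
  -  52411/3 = - 52411/3= - 17470.33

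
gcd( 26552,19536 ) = 8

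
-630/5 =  - 126 = - 126.00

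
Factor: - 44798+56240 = 2^1*3^1*1907^1 = 11442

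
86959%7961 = 7349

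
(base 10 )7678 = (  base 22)fj0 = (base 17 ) 199b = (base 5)221203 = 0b1110111111110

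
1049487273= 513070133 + 536417140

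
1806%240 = 126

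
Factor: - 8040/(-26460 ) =2^1*3^(-2)*7^(-2 )* 67^1 = 134/441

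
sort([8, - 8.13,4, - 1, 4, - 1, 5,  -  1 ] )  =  [ - 8.13, - 1, - 1, - 1, 4,4, 5,8 ] 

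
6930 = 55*126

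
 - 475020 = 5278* ( - 90) 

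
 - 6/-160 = 3/80 = 0.04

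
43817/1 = 43817=43817.00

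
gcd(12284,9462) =166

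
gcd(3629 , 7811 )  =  1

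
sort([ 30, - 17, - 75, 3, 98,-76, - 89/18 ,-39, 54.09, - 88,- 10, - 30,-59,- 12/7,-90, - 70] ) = [  -  90, - 88, - 76, - 75 , - 70, - 59,- 39,-30, - 17, - 10, - 89/18, - 12/7, 3,30, 54.09,98] 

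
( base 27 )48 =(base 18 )68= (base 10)116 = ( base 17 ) 6e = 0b1110100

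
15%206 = 15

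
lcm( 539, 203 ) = 15631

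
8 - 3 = 5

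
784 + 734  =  1518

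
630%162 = 144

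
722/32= 22+9/16= 22.56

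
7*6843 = 47901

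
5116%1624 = 244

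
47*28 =1316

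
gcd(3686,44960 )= 2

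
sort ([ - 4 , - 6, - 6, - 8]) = [ - 8, - 6,-6, - 4 ]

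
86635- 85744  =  891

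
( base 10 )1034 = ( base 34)UE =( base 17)39E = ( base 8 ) 2012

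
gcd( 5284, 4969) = 1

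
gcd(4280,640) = 40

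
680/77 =680/77 = 8.83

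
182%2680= 182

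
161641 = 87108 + 74533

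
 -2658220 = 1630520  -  4288740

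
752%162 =104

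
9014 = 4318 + 4696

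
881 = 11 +870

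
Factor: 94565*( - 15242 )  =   - 1441359730 = - 2^1 * 5^1*7621^1*18913^1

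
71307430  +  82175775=153483205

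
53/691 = 53/691 = 0.08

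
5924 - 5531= 393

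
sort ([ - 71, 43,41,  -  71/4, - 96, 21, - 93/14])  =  [ - 96, - 71,-71/4, - 93/14,21,41 , 43]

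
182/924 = 13/66 = 0.20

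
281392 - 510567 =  - 229175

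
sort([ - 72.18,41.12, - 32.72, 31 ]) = [ - 72.18, - 32.72,  31,41.12]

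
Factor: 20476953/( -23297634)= - 2^( - 1)*7^2*53^( - 1 )*59^1 * 787^1 * 24421^( - 1 ) = -  2275217/2588626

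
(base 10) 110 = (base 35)35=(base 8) 156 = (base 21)55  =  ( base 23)4i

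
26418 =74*357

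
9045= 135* 67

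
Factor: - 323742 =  - 2^1  *  3^1 * 79^1 * 683^1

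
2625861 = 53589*49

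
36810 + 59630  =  96440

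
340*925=314500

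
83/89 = 83/89 = 0.93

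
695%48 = 23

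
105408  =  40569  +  64839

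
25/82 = 25/82=0.30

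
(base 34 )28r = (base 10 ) 2611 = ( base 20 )6ab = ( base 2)101000110011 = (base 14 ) d47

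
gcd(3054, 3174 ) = 6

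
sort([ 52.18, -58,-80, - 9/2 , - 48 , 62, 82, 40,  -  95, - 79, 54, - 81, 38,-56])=[-95,  -  81, - 80,  -  79, - 58,  -  56, -48, - 9/2, 38,40, 52.18,54,62, 82]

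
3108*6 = 18648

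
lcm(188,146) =13724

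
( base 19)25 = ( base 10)43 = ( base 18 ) 27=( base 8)53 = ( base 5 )133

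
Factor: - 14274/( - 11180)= 549/430 =2^(-1)*3^2*5^( - 1 ) * 43^(-1 )*61^1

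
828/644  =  1 + 2/7 = 1.29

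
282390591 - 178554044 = 103836547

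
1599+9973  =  11572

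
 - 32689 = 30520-63209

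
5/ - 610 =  - 1 + 121/122  =  - 0.01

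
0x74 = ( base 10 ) 116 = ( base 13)8c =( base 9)138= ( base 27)48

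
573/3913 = 573/3913 = 0.15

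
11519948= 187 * 61604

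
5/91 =5/91 = 0.05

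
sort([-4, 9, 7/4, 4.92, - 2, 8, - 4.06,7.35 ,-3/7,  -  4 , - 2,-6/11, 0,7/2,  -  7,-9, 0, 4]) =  [ - 9,-7,-4.06,- 4, - 4,-2,-2,-6/11, - 3/7,0,0, 7/4 , 7/2, 4, 4.92, 7.35, 8, 9]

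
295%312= 295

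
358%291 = 67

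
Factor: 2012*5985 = 12041820=   2^2 * 3^2*5^1*7^1* 19^1*503^1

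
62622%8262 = 4788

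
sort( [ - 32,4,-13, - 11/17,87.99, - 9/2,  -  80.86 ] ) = [-80.86, - 32, - 13, -9/2, - 11/17,4, 87.99]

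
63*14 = 882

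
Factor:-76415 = -5^1*17^1*29^1*31^1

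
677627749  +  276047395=953675144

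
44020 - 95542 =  - 51522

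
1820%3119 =1820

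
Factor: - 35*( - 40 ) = 2^3*5^2*7^1 = 1400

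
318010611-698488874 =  - 380478263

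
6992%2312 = 56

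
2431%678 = 397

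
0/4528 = 0 = 0.00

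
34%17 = 0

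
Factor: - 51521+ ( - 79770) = - 17^1 * 7723^1 = - 131291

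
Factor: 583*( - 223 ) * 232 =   -  2^3*11^1 *29^1 * 53^1 *223^1 = -30162088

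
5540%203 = 59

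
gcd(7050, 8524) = 2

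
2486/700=1243/350 = 3.55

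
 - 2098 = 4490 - 6588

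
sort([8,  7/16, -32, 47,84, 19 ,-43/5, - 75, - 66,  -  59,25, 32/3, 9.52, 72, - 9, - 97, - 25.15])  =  [ - 97, - 75,-66, - 59,  -  32, - 25.15,- 9, - 43/5, 7/16,8, 9.52, 32/3, 19 , 25, 47, 72, 84 ] 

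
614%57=44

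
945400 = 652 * 1450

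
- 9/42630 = -3/14210=   -0.00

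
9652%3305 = 3042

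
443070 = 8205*54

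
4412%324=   200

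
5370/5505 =358/367=0.98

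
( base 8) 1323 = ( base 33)LU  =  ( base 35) kn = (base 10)723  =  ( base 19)201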